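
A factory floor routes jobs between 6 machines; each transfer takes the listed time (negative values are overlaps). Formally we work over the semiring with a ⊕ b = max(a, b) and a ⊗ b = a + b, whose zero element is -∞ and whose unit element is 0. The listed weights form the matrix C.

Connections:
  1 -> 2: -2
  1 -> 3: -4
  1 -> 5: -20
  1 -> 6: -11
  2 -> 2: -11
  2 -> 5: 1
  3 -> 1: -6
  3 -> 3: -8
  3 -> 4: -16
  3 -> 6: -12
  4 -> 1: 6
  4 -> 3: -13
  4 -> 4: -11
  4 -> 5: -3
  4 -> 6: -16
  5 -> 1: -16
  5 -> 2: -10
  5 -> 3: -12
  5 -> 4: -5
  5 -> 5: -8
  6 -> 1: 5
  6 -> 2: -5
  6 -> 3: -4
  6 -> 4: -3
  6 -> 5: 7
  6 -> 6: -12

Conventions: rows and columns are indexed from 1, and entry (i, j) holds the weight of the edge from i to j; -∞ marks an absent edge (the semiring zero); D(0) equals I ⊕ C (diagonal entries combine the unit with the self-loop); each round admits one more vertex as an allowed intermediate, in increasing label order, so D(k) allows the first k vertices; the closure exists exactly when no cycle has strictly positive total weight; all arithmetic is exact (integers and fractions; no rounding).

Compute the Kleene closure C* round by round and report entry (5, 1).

D(0):
  [0, -2, -4, -∞, -20, -11]
  [-∞, 0, -∞, -∞, 1, -∞]
  [-6, -∞, 0, -16, -∞, -12]
  [6, -∞, -13, 0, -3, -16]
  [-16, -10, -12, -5, 0, -∞]
  [5, -5, -4, -3, 7, 0]
D(1):
  [0, -2, -4, -∞, -20, -11]
  [-∞, 0, -∞, -∞, 1, -∞]
  [-6, -8, 0, -16, -26, -12]
  [6, 4, 2, 0, -3, -5]
  [-16, -10, -12, -5, 0, -27]
  [5, 3, 1, -3, 7, 0]
D(2):
  [0, -2, -4, -∞, -1, -11]
  [-∞, 0, -∞, -∞, 1, -∞]
  [-6, -8, 0, -16, -7, -12]
  [6, 4, 2, 0, 5, -5]
  [-16, -10, -12, -5, 0, -27]
  [5, 3, 1, -3, 7, 0]
D(3):
  [0, -2, -4, -20, -1, -11]
  [-∞, 0, -∞, -∞, 1, -∞]
  [-6, -8, 0, -16, -7, -12]
  [6, 4, 2, 0, 5, -5]
  [-16, -10, -12, -5, 0, -24]
  [5, 3, 1, -3, 7, 0]
D(4):
  [0, -2, -4, -20, -1, -11]
  [-∞, 0, -∞, -∞, 1, -∞]
  [-6, -8, 0, -16, -7, -12]
  [6, 4, 2, 0, 5, -5]
  [1, -1, -3, -5, 0, -10]
  [5, 3, 1, -3, 7, 0]
D(5):
  [0, -2, -4, -6, -1, -11]
  [2, 0, -2, -4, 1, -9]
  [-6, -8, 0, -12, -7, -12]
  [6, 4, 2, 0, 5, -5]
  [1, -1, -3, -5, 0, -10]
  [8, 6, 4, 2, 7, 0]
D(6):
  [0, -2, -4, -6, -1, -11]
  [2, 0, -2, -4, 1, -9]
  [-4, -6, 0, -10, -5, -12]
  [6, 4, 2, 0, 5, -5]
  [1, -1, -3, -5, 0, -10]
  [8, 6, 4, 2, 7, 0]
Answer: C*[5][1] = 1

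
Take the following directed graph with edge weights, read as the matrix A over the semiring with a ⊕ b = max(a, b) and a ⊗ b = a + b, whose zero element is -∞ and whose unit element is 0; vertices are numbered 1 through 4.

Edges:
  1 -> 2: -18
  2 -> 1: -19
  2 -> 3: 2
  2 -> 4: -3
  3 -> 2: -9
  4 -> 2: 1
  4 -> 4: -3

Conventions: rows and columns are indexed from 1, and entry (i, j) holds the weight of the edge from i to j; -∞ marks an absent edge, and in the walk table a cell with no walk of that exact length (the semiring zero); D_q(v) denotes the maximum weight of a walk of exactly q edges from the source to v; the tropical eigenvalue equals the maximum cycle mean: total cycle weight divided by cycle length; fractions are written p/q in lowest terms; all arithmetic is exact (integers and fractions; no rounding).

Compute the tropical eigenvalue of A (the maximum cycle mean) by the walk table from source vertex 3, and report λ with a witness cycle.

q=0: [-∞, -∞, 0, -∞]
q=1: [-∞, -9, -∞, -∞]
q=2: [-28, -∞, -7, -12]
q=3: [-∞, -11, -∞, -15]
q=4: [-30, -14, -9, -14]
Optimal cycle mean attained by: cycle 2->4->2, total (-3) + 1, length 2.
Answer: λ = -1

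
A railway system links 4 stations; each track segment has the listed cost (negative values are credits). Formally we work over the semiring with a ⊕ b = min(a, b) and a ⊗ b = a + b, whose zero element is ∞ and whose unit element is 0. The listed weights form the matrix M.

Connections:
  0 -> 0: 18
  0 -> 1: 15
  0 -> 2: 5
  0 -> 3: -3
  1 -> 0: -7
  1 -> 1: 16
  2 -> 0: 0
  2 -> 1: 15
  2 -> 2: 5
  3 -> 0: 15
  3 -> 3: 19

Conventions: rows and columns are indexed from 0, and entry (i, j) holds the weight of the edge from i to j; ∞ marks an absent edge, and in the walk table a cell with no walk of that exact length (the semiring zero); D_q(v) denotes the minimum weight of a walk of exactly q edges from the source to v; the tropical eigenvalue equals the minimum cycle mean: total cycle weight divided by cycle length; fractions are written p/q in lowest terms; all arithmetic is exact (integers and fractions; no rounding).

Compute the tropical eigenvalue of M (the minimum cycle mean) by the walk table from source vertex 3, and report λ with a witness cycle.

q=0: [∞, ∞, ∞, 0]
q=1: [15, ∞, ∞, 19]
q=2: [33, 30, 20, 12]
q=3: [20, 35, 25, 30]
q=4: [25, 35, 25, 17]
Optimal cycle mean attained by: cycle 0->2->0, total 5 + 0, length 2.
Answer: λ = 5/2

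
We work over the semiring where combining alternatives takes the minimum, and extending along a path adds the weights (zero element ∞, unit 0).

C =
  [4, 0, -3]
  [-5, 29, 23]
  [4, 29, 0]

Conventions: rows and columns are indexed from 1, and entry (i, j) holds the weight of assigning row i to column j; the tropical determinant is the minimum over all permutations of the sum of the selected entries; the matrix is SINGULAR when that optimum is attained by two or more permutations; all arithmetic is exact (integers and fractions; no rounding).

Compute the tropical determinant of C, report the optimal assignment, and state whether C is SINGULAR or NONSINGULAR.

σ = (1, 2, 3): 4 + 29 + 0 = 33
σ = (1, 3, 2): 4 + 23 + 29 = 56
σ = (2, 1, 3): 0 + (-5) + 0 = -5
σ = (2, 3, 1): 0 + 23 + 4 = 27
σ = (3, 1, 2): (-3) + (-5) + 29 = 21
σ = (3, 2, 1): (-3) + 29 + 4 = 30
Optimal value attained by: σ = (2, 1, 3).
Answer: det⊕(C) = -5; verdict: NONSINGULAR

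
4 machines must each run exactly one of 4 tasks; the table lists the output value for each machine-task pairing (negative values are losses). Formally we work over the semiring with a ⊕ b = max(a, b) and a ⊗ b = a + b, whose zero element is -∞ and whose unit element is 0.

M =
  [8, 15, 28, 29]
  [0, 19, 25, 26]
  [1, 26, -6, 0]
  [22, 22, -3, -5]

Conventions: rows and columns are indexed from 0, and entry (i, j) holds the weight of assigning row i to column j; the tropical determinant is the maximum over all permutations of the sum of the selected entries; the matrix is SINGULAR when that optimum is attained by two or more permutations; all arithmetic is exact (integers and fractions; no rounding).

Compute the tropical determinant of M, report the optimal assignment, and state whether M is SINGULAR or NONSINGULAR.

σ = (0, 1, 2, 3): 8 + 19 + (-6) + (-5) = 16
σ = (0, 1, 3, 2): 8 + 19 + 0 + (-3) = 24
σ = (0, 2, 1, 3): 8 + 25 + 26 + (-5) = 54
σ = (0, 2, 3, 1): 8 + 25 + 0 + 22 = 55
σ = (0, 3, 1, 2): 8 + 26 + 26 + (-3) = 57
σ = (0, 3, 2, 1): 8 + 26 + (-6) + 22 = 50
σ = (1, 0, 2, 3): 15 + 0 + (-6) + (-5) = 4
σ = (1, 0, 3, 2): 15 + 0 + 0 + (-3) = 12
σ = (1, 2, 0, 3): 15 + 25 + 1 + (-5) = 36
σ = (1, 2, 3, 0): 15 + 25 + 0 + 22 = 62
σ = (1, 3, 0, 2): 15 + 26 + 1 + (-3) = 39
σ = (1, 3, 2, 0): 15 + 26 + (-6) + 22 = 57
σ = (2, 0, 1, 3): 28 + 0 + 26 + (-5) = 49
σ = (2, 0, 3, 1): 28 + 0 + 0 + 22 = 50
σ = (2, 1, 0, 3): 28 + 19 + 1 + (-5) = 43
σ = (2, 1, 3, 0): 28 + 19 + 0 + 22 = 69
σ = (2, 3, 0, 1): 28 + 26 + 1 + 22 = 77
σ = (2, 3, 1, 0): 28 + 26 + 26 + 22 = 102
σ = (3, 0, 1, 2): 29 + 0 + 26 + (-3) = 52
σ = (3, 0, 2, 1): 29 + 0 + (-6) + 22 = 45
σ = (3, 1, 0, 2): 29 + 19 + 1 + (-3) = 46
σ = (3, 1, 2, 0): 29 + 19 + (-6) + 22 = 64
σ = (3, 2, 0, 1): 29 + 25 + 1 + 22 = 77
σ = (3, 2, 1, 0): 29 + 25 + 26 + 22 = 102
Optimal value attained by: σ = (2, 3, 1, 0).
Answer: det⊕(M) = 102; verdict: SINGULAR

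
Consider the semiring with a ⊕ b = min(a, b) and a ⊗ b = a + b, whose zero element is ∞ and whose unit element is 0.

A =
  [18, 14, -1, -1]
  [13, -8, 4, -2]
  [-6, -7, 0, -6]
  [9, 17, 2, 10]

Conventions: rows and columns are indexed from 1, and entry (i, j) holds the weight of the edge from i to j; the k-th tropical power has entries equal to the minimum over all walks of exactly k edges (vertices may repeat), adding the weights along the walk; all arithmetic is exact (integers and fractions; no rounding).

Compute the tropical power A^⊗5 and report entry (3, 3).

A^⊗2:
  [-7, -8, -1, -7]
  [-2, -16, -4, -10]
  [-6, -15, -7, -9]
  [-4, -5, 2, -4]
A^⊗3:
  [-7, -16, -8, -10]
  [-10, -24, -12, -18]
  [-13, -23, -11, -17]
  [-4, -13, -5, -7]
A^⊗4:
  [-14, -24, -12, -18]
  [-18, -32, -20, -26]
  [-17, -31, -19, -25]
  [-11, -21, -9, -15]
A^⊗5:
  [-18, -32, -20, -26]
  [-26, -40, -28, -34]
  [-25, -39, -27, -33]
  [-15, -29, -17, -23]
Key observation: the optimum is the walk 3->2->2->2->2->3, with weight (-7) + (-8) + (-8) + (-8) + 4 = -27.
Optimal value attained by: walk 3->2->2->2->2->3.
Answer: (A^⊗5)[3][3] = -27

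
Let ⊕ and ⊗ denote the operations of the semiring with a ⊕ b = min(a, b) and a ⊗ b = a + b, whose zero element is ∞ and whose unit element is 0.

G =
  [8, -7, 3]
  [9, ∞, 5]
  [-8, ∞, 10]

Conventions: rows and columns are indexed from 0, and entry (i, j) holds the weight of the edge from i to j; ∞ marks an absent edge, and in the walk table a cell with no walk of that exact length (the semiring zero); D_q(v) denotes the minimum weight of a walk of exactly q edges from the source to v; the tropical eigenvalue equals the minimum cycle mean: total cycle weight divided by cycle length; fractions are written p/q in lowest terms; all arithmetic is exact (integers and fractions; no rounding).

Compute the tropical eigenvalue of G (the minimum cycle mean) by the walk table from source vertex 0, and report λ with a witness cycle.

q=0: [0, ∞, ∞]
q=1: [8, -7, 3]
q=2: [-5, 1, -2]
q=3: [-10, -12, -2]
Optimal cycle mean attained by: cycle 0->1->2->0, total (-7) + 5 + (-8), length 3.
Answer: λ = -10/3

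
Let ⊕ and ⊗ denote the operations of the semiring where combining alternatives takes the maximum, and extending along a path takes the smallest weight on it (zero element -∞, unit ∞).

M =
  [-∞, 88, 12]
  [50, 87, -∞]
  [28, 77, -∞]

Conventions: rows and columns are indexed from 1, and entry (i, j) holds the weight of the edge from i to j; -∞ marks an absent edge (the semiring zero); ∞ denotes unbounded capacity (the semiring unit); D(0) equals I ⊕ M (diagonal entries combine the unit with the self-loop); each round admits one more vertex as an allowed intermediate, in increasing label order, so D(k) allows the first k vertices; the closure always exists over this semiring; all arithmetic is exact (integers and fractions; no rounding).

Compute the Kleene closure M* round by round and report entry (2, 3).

D(0):
  [∞, 88, 12]
  [50, ∞, -∞]
  [28, 77, ∞]
D(1):
  [∞, 88, 12]
  [50, ∞, 12]
  [28, 77, ∞]
D(2):
  [∞, 88, 12]
  [50, ∞, 12]
  [50, 77, ∞]
D(3):
  [∞, 88, 12]
  [50, ∞, 12]
  [50, 77, ∞]
Answer: M*[2][3] = 12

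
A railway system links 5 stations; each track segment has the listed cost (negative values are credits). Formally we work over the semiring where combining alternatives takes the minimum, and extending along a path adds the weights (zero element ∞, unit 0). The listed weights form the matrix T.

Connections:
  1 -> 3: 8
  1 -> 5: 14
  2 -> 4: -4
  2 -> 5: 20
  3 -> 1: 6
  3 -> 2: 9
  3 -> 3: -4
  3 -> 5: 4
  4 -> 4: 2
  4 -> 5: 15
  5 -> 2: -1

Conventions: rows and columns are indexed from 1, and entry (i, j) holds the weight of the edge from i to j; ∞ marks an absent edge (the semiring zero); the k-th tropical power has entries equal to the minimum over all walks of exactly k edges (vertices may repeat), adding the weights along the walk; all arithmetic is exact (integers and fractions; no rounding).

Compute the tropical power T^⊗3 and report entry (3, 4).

T^⊗2:
  [14, 13, 4, ∞, 12]
  [∞, 19, ∞, -2, 11]
  [2, 3, -8, 5, 0]
  [∞, 14, ∞, 4, 17]
  [∞, ∞, ∞, -5, 19]
T^⊗3:
  [10, 11, 0, 9, 8]
  [∞, 10, ∞, 0, 13]
  [-2, -1, -12, -1, -4]
  [∞, 16, ∞, 6, 19]
  [∞, 18, ∞, -3, 10]
Key observation: the optimum is the walk 3->5->2->4, with weight 4 + (-1) + (-4) = -1.
Optimal value attained by: walk 3->5->2->4.
Answer: (T^⊗3)[3][4] = -1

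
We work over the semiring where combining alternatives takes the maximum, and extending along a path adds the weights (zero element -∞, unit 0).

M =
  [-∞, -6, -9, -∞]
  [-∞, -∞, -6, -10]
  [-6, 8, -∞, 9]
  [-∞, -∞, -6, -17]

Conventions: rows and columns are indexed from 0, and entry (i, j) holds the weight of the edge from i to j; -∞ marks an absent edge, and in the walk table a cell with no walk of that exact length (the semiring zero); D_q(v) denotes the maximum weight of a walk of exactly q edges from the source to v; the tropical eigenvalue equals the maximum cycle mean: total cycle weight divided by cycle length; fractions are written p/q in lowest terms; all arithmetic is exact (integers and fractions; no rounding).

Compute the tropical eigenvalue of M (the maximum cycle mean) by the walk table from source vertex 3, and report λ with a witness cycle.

q=0: [-∞, -∞, -∞, 0]
q=1: [-∞, -∞, -6, -17]
q=2: [-12, 2, -23, 3]
q=3: [-29, -15, -3, -8]
q=4: [-9, 5, -14, 6]
Optimal cycle mean attained by: cycle 2->3->2, total 9 + (-6), length 2.
Answer: λ = 3/2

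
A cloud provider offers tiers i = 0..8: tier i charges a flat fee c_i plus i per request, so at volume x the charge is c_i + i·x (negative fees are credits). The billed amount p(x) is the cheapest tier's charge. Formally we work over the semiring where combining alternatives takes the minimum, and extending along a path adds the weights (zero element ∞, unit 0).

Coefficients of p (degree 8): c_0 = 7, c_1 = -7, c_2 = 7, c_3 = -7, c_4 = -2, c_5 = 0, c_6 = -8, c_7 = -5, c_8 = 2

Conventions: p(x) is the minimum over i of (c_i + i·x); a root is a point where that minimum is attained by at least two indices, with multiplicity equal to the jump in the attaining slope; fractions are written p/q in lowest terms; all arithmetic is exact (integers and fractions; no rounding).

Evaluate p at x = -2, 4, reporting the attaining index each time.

p(-2) = min(7+0·(-2)=7, -7+1·(-2)=-9, 7+2·(-2)=3, -7+3·(-2)=-13, -2+4·(-2)=-10, 0+5·(-2)=-10, -8+6·(-2)=-20, -5+7·(-2)=-19, 2+8·(-2)=-14) = -20 (attained by i=6)
p(4) = min(7+0·4=7, -7+1·4=-3, 7+2·4=15, -7+3·4=5, -2+4·4=14, 0+5·4=20, -8+6·4=16, -5+7·4=23, 2+8·4=34) = -3 (attained by i=1)
Answer: p(-2) = -20; p(4) = -3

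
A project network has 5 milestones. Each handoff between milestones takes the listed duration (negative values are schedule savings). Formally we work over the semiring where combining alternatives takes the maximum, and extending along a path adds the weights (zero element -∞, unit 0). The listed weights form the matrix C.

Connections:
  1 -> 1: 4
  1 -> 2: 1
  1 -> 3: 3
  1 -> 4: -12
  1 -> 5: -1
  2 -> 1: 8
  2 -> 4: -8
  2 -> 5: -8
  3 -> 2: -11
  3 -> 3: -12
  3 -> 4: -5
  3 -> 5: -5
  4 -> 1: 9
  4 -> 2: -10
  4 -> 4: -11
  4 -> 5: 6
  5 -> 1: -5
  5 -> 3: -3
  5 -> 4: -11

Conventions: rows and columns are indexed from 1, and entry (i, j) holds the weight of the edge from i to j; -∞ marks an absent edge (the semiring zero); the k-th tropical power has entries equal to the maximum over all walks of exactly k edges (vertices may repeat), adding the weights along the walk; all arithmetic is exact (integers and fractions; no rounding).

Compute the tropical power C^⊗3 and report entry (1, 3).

C^⊗2:
  [9, 5, 7, -2, 3]
  [12, 9, 11, -4, 7]
  [4, -15, -8, -16, 1]
  [13, 10, 12, -3, 8]
  [-1, -4, -2, -8, -5]
C^⊗3:
  [13, 10, 12, 2, 8]
  [17, 13, 15, 6, 11]
  [8, 5, 7, -8, 3]
  [18, 14, 16, 7, 12]
  [4, 0, 2, -7, -2]
Key observation: the optimum is the walk 1->2->1->3, with weight 1 + 8 + 3 = 12.
Optimal value attained by: walk 1->2->1->3.
Answer: (C^⊗3)[1][3] = 12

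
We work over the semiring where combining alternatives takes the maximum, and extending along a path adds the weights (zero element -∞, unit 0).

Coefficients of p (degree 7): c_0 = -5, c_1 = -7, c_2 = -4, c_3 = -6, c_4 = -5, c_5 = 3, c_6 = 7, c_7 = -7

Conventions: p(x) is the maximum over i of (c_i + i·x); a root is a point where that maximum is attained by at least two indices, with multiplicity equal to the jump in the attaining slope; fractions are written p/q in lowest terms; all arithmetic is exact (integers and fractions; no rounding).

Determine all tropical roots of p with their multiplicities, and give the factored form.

hull edge (i=0, c=-5) to (i=6, c=7): slope 2, span 6
hull edge (i=6, c=7) to (i=7, c=-7): slope -14, span 1
Factored form: p(x) = -7 ⊗ (x ⊕ (-2)) ⊗ (x ⊕ (-2)) ⊗ (x ⊕ (-2)) ⊗ (x ⊕ (-2)) ⊗ (x ⊕ (-2)) ⊗ (x ⊕ (-2)) ⊗ (x ⊕ 14)
Answer: roots = -2 (mult 6), 14 (mult 1)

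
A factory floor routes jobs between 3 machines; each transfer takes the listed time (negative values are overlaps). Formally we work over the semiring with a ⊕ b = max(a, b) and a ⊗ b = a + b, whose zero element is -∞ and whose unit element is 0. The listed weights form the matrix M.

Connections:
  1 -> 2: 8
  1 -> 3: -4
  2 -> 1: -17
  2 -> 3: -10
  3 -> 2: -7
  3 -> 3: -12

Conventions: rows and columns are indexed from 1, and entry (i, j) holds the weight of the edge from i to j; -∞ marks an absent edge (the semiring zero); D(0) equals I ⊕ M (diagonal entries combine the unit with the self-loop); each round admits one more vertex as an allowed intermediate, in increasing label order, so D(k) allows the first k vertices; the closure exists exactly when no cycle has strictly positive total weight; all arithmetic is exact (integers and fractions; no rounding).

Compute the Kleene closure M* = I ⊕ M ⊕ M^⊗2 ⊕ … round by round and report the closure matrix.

D(0):
  [0, 8, -4]
  [-17, 0, -10]
  [-∞, -7, 0]
D(1):
  [0, 8, -4]
  [-17, 0, -10]
  [-∞, -7, 0]
D(2):
  [0, 8, -2]
  [-17, 0, -10]
  [-24, -7, 0]
D(3):
  [0, 8, -2]
  [-17, 0, -10]
  [-24, -7, 0]
Answer: M* = [[0, 8, -2], [-17, 0, -10], [-24, -7, 0]]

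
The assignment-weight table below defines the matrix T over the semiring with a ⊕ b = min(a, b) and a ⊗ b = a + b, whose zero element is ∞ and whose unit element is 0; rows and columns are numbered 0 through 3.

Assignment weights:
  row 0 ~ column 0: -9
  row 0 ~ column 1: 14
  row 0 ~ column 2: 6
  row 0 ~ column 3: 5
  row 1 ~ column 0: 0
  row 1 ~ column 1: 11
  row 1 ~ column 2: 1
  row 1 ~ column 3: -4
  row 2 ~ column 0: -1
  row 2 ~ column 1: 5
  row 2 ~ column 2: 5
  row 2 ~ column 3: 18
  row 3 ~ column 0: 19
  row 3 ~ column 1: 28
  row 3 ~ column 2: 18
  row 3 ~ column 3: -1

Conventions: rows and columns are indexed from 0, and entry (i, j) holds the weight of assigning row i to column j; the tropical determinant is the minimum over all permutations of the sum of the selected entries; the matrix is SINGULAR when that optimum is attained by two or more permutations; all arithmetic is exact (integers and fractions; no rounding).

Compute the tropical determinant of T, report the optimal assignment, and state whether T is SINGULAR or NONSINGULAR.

σ = (0, 1, 2, 3): (-9) + 11 + 5 + (-1) = 6
σ = (0, 1, 3, 2): (-9) + 11 + 18 + 18 = 38
σ = (0, 2, 1, 3): (-9) + 1 + 5 + (-1) = -4
σ = (0, 2, 3, 1): (-9) + 1 + 18 + 28 = 38
σ = (0, 3, 1, 2): (-9) + (-4) + 5 + 18 = 10
σ = (0, 3, 2, 1): (-9) + (-4) + 5 + 28 = 20
σ = (1, 0, 2, 3): 14 + 0 + 5 + (-1) = 18
σ = (1, 0, 3, 2): 14 + 0 + 18 + 18 = 50
σ = (1, 2, 0, 3): 14 + 1 + (-1) + (-1) = 13
σ = (1, 2, 3, 0): 14 + 1 + 18 + 19 = 52
σ = (1, 3, 0, 2): 14 + (-4) + (-1) + 18 = 27
σ = (1, 3, 2, 0): 14 + (-4) + 5 + 19 = 34
σ = (2, 0, 1, 3): 6 + 0 + 5 + (-1) = 10
σ = (2, 0, 3, 1): 6 + 0 + 18 + 28 = 52
σ = (2, 1, 0, 3): 6 + 11 + (-1) + (-1) = 15
σ = (2, 1, 3, 0): 6 + 11 + 18 + 19 = 54
σ = (2, 3, 0, 1): 6 + (-4) + (-1) + 28 = 29
σ = (2, 3, 1, 0): 6 + (-4) + 5 + 19 = 26
σ = (3, 0, 1, 2): 5 + 0 + 5 + 18 = 28
σ = (3, 0, 2, 1): 5 + 0 + 5 + 28 = 38
σ = (3, 1, 0, 2): 5 + 11 + (-1) + 18 = 33
σ = (3, 1, 2, 0): 5 + 11 + 5 + 19 = 40
σ = (3, 2, 0, 1): 5 + 1 + (-1) + 28 = 33
σ = (3, 2, 1, 0): 5 + 1 + 5 + 19 = 30
Optimal value attained by: σ = (0, 2, 1, 3).
Answer: det⊕(T) = -4; verdict: NONSINGULAR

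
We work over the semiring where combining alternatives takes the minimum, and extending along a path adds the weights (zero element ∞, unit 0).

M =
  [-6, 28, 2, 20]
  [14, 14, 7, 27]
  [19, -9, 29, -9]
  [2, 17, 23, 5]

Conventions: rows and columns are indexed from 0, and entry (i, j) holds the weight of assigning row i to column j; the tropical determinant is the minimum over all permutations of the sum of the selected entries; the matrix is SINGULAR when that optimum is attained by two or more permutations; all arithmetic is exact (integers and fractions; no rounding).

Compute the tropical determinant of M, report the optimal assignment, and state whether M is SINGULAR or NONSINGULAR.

σ = (0, 1, 2, 3): (-6) + 14 + 29 + 5 = 42
σ = (0, 1, 3, 2): (-6) + 14 + (-9) + 23 = 22
σ = (0, 2, 1, 3): (-6) + 7 + (-9) + 5 = -3
σ = (0, 2, 3, 1): (-6) + 7 + (-9) + 17 = 9
σ = (0, 3, 1, 2): (-6) + 27 + (-9) + 23 = 35
σ = (0, 3, 2, 1): (-6) + 27 + 29 + 17 = 67
σ = (1, 0, 2, 3): 28 + 14 + 29 + 5 = 76
σ = (1, 0, 3, 2): 28 + 14 + (-9) + 23 = 56
σ = (1, 2, 0, 3): 28 + 7 + 19 + 5 = 59
σ = (1, 2, 3, 0): 28 + 7 + (-9) + 2 = 28
σ = (1, 3, 0, 2): 28 + 27 + 19 + 23 = 97
σ = (1, 3, 2, 0): 28 + 27 + 29 + 2 = 86
σ = (2, 0, 1, 3): 2 + 14 + (-9) + 5 = 12
σ = (2, 0, 3, 1): 2 + 14 + (-9) + 17 = 24
σ = (2, 1, 0, 3): 2 + 14 + 19 + 5 = 40
σ = (2, 1, 3, 0): 2 + 14 + (-9) + 2 = 9
σ = (2, 3, 0, 1): 2 + 27 + 19 + 17 = 65
σ = (2, 3, 1, 0): 2 + 27 + (-9) + 2 = 22
σ = (3, 0, 1, 2): 20 + 14 + (-9) + 23 = 48
σ = (3, 0, 2, 1): 20 + 14 + 29 + 17 = 80
σ = (3, 1, 0, 2): 20 + 14 + 19 + 23 = 76
σ = (3, 1, 2, 0): 20 + 14 + 29 + 2 = 65
σ = (3, 2, 0, 1): 20 + 7 + 19 + 17 = 63
σ = (3, 2, 1, 0): 20 + 7 + (-9) + 2 = 20
Optimal value attained by: σ = (0, 2, 1, 3).
Answer: det⊕(M) = -3; verdict: NONSINGULAR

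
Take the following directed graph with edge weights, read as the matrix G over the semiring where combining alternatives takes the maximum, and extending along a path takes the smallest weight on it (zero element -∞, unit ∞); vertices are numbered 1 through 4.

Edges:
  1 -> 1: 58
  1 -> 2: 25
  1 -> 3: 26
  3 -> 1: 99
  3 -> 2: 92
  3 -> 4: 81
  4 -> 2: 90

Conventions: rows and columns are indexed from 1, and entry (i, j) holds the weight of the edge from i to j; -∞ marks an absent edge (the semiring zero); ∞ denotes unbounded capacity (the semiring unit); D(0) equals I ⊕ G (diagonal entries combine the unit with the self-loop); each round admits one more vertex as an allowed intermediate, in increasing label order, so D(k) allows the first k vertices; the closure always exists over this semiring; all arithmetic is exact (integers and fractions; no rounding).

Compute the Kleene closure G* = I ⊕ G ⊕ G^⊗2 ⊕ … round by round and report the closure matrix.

D(0):
  [∞, 25, 26, -∞]
  [-∞, ∞, -∞, -∞]
  [99, 92, ∞, 81]
  [-∞, 90, -∞, ∞]
D(1):
  [∞, 25, 26, -∞]
  [-∞, ∞, -∞, -∞]
  [99, 92, ∞, 81]
  [-∞, 90, -∞, ∞]
D(2):
  [∞, 25, 26, -∞]
  [-∞, ∞, -∞, -∞]
  [99, 92, ∞, 81]
  [-∞, 90, -∞, ∞]
D(3):
  [∞, 26, 26, 26]
  [-∞, ∞, -∞, -∞]
  [99, 92, ∞, 81]
  [-∞, 90, -∞, ∞]
D(4):
  [∞, 26, 26, 26]
  [-∞, ∞, -∞, -∞]
  [99, 92, ∞, 81]
  [-∞, 90, -∞, ∞]
Answer: G* = [[∞, 26, 26, 26], [-∞, ∞, -∞, -∞], [99, 92, ∞, 81], [-∞, 90, -∞, ∞]]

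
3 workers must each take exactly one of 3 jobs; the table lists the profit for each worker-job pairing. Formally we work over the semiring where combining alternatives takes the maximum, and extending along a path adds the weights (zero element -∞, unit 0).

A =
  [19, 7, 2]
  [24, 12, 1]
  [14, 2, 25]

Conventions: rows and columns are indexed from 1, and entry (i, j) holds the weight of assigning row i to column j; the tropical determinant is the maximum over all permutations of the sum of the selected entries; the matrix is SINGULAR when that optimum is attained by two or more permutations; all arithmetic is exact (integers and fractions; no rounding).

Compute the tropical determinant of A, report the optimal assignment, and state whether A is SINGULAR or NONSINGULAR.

σ = (1, 2, 3): 19 + 12 + 25 = 56
σ = (1, 3, 2): 19 + 1 + 2 = 22
σ = (2, 1, 3): 7 + 24 + 25 = 56
σ = (2, 3, 1): 7 + 1 + 14 = 22
σ = (3, 1, 2): 2 + 24 + 2 = 28
σ = (3, 2, 1): 2 + 12 + 14 = 28
Optimal value attained by: σ = (1, 2, 3).
Answer: det⊕(A) = 56; verdict: SINGULAR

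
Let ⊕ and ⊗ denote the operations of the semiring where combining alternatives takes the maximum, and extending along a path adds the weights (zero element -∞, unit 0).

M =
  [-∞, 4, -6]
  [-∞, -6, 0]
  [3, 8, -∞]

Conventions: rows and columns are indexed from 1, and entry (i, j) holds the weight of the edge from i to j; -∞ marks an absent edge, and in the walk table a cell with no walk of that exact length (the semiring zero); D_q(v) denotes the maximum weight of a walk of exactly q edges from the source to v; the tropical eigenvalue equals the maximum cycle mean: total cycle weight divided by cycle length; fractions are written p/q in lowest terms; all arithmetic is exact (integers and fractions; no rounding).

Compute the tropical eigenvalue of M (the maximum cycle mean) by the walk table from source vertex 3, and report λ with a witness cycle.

q=0: [-∞, -∞, 0]
q=1: [3, 8, -∞]
q=2: [-∞, 7, 8]
q=3: [11, 16, 7]
Optimal cycle mean attained by: cycle 2->3->2, total 0 + 8, length 2.
Answer: λ = 4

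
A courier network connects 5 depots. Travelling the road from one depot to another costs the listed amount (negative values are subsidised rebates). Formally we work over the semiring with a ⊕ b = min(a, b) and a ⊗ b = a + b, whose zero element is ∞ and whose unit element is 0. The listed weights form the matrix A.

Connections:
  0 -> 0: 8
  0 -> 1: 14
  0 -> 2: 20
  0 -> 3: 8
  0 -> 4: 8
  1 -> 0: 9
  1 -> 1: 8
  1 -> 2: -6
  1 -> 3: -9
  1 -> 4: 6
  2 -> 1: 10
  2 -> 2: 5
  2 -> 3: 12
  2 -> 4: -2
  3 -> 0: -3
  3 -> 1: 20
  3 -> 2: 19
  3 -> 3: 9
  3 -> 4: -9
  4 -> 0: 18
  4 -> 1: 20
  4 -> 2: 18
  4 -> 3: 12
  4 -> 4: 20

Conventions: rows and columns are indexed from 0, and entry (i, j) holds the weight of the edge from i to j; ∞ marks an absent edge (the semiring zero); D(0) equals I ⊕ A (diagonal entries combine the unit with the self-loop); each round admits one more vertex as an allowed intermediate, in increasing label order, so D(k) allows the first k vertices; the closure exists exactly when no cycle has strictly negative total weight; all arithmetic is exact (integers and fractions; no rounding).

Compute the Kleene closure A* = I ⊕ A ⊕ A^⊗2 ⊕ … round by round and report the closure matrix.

D(0):
  [0, 14, 20, 8, 8]
  [9, 0, -6, -9, 6]
  [∞, 10, 0, 12, -2]
  [-3, 20, 19, 0, -9]
  [18, 20, 18, 12, 0]
D(1):
  [0, 14, 20, 8, 8]
  [9, 0, -6, -9, 6]
  [∞, 10, 0, 12, -2]
  [-3, 11, 17, 0, -9]
  [18, 20, 18, 12, 0]
D(2):
  [0, 14, 8, 5, 8]
  [9, 0, -6, -9, 6]
  [19, 10, 0, 1, -2]
  [-3, 11, 5, 0, -9]
  [18, 20, 14, 11, 0]
D(3):
  [0, 14, 8, 5, 6]
  [9, 0, -6, -9, -8]
  [19, 10, 0, 1, -2]
  [-3, 11, 5, 0, -9]
  [18, 20, 14, 11, 0]
D(4):
  [0, 14, 8, 5, -4]
  [-12, 0, -6, -9, -18]
  [-2, 10, 0, 1, -8]
  [-3, 11, 5, 0, -9]
  [8, 20, 14, 11, 0]
D(5):
  [0, 14, 8, 5, -4]
  [-12, 0, -6, -9, -18]
  [-2, 10, 0, 1, -8]
  [-3, 11, 5, 0, -9]
  [8, 20, 14, 11, 0]
Answer: A* = [[0, 14, 8, 5, -4], [-12, 0, -6, -9, -18], [-2, 10, 0, 1, -8], [-3, 11, 5, 0, -9], [8, 20, 14, 11, 0]]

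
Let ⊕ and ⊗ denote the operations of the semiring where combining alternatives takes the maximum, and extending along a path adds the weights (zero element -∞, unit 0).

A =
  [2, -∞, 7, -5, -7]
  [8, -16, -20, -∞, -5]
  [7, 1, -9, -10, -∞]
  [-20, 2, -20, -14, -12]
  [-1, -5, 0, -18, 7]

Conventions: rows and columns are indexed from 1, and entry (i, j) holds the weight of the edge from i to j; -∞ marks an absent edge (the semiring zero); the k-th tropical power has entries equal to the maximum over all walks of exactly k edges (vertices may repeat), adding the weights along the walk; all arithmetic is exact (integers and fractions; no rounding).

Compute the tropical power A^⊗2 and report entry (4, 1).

A^⊗2:
  [14, 8, 9, -3, 0]
  [10, -10, 15, 3, 2]
  [9, -8, 14, 2, 0]
  [10, -12, -12, -25, -3]
  [7, 2, 7, -6, 14]
Key observation: the optimum is the walk 4->2->1, with weight 2 + 8 = 10.
Optimal value attained by: walk 4->2->1.
Answer: (A^⊗2)[4][1] = 10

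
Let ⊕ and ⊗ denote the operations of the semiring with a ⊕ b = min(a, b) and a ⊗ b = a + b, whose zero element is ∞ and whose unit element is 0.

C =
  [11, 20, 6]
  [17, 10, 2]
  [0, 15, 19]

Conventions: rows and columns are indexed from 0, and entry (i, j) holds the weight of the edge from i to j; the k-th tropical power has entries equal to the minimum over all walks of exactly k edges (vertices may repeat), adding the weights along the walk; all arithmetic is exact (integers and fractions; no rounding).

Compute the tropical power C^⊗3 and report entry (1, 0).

C^⊗2:
  [6, 21, 17]
  [2, 17, 12]
  [11, 20, 6]
C^⊗3:
  [17, 26, 12]
  [12, 22, 8]
  [6, 21, 17]
Key observation: the optimum is the walk 1->1->2->0, with weight 10 + 2 + 0 = 12.
Optimal value attained by: walk 1->1->2->0.
Answer: (C^⊗3)[1][0] = 12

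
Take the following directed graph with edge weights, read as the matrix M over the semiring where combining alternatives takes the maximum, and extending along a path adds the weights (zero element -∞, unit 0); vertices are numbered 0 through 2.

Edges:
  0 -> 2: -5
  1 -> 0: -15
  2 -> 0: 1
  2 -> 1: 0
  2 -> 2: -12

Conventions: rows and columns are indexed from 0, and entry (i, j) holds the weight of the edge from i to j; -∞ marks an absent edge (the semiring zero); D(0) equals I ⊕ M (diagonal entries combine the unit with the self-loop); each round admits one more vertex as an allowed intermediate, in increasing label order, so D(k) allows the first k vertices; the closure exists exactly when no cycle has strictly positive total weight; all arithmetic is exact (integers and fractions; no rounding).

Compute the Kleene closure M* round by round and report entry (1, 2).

D(0):
  [0, -∞, -5]
  [-15, 0, -∞]
  [1, 0, 0]
D(1):
  [0, -∞, -5]
  [-15, 0, -20]
  [1, 0, 0]
D(2):
  [0, -∞, -5]
  [-15, 0, -20]
  [1, 0, 0]
D(3):
  [0, -5, -5]
  [-15, 0, -20]
  [1, 0, 0]
Answer: M*[1][2] = -20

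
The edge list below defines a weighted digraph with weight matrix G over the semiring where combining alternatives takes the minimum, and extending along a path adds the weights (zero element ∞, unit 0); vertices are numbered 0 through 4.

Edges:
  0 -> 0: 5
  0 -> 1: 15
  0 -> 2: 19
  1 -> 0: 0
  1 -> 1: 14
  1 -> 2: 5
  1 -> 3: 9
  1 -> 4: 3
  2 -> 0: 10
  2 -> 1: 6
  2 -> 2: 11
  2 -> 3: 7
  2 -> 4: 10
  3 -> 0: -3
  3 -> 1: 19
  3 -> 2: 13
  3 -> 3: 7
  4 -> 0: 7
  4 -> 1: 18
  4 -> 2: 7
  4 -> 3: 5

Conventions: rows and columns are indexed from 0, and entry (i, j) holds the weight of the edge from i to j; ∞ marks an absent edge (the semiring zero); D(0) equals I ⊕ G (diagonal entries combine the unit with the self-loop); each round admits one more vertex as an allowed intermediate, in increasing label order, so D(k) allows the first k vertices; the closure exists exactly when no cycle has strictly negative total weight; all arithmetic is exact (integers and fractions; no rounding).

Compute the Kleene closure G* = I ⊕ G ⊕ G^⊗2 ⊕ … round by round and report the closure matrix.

D(0):
  [0, 15, 19, ∞, ∞]
  [0, 0, 5, 9, 3]
  [10, 6, 0, 7, 10]
  [-3, 19, 13, 0, ∞]
  [7, 18, 7, 5, 0]
D(1):
  [0, 15, 19, ∞, ∞]
  [0, 0, 5, 9, 3]
  [10, 6, 0, 7, 10]
  [-3, 12, 13, 0, ∞]
  [7, 18, 7, 5, 0]
D(2):
  [0, 15, 19, 24, 18]
  [0, 0, 5, 9, 3]
  [6, 6, 0, 7, 9]
  [-3, 12, 13, 0, 15]
  [7, 18, 7, 5, 0]
D(3):
  [0, 15, 19, 24, 18]
  [0, 0, 5, 9, 3]
  [6, 6, 0, 7, 9]
  [-3, 12, 13, 0, 15]
  [7, 13, 7, 5, 0]
D(4):
  [0, 15, 19, 24, 18]
  [0, 0, 5, 9, 3]
  [4, 6, 0, 7, 9]
  [-3, 12, 13, 0, 15]
  [2, 13, 7, 5, 0]
D(5):
  [0, 15, 19, 23, 18]
  [0, 0, 5, 8, 3]
  [4, 6, 0, 7, 9]
  [-3, 12, 13, 0, 15]
  [2, 13, 7, 5, 0]
Answer: G* = [[0, 15, 19, 23, 18], [0, 0, 5, 8, 3], [4, 6, 0, 7, 9], [-3, 12, 13, 0, 15], [2, 13, 7, 5, 0]]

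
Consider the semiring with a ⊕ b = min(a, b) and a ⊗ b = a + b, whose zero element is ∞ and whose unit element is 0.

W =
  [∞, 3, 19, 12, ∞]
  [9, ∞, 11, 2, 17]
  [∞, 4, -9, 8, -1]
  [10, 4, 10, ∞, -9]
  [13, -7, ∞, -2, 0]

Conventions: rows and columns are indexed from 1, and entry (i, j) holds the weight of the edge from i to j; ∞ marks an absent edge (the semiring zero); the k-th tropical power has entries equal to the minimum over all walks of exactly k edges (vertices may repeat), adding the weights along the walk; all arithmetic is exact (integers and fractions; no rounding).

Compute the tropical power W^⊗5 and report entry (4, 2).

W^⊗2:
  [12, 16, 10, 5, 3]
  [12, 6, 2, 15, -7]
  [12, -8, -18, -3, -10]
  [4, -16, 1, -11, -9]
  [2, -7, 4, -5, -11]
W^⊗3:
  [15, -4, 1, 1, -4]
  [6, -14, -7, -9, -7]
  [1, -17, -27, -12, -19]
  [-7, -16, -8, -14, -20]
  [2, -18, -5, -13, -14]
W^⊗4:
  [5, -11, -8, -6, -8]
  [-5, -14, -16, -12, -18]
  [-8, -26, -36, -21, -28]
  [-7, -27, -17, -22, -23]
  [-9, -21, -14, -16, -22]
W^⊗5:
  [-2, -15, -17, -10, -15]
  [-5, -25, -25, -20, -21]
  [-17, -35, -45, -30, -37]
  [-18, -30, -26, -25, -31]
  [-12, -29, -23, -24, -25]
Key observation: the optimum is the walk 4->5->2->4->5->2, with weight (-9) + (-7) + 2 + (-9) + (-7) = -30.
Optimal value attained by: walk 4->5->2->4->5->2.
Answer: (W^⊗5)[4][2] = -30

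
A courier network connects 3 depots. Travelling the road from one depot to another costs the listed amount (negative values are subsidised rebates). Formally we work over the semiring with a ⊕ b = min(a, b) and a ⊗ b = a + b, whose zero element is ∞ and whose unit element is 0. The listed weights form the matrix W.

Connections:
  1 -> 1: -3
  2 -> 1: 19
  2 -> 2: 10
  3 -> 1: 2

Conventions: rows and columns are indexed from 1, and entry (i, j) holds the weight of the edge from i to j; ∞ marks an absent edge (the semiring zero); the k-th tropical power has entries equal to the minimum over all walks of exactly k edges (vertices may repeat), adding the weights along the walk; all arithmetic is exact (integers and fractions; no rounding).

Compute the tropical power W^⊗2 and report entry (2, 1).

W^⊗2:
  [-6, ∞, ∞]
  [16, 20, ∞]
  [-1, ∞, ∞]
Key observation: the optimum is the walk 2->1->1, with weight 19 + (-3) = 16.
Optimal value attained by: walk 2->1->1.
Answer: (W^⊗2)[2][1] = 16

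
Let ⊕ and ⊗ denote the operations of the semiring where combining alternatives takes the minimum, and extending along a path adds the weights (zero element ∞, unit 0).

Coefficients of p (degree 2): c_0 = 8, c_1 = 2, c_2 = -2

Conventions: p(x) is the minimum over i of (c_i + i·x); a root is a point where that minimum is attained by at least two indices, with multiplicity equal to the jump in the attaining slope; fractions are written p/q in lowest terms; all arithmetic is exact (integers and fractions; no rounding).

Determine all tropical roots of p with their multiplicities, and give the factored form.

hull edge (i=0, c=8) to (i=1, c=2): slope -6, span 1
hull edge (i=1, c=2) to (i=2, c=-2): slope -4, span 1
Factored form: p(x) = -2 ⊗ (x ⊕ 4) ⊗ (x ⊕ 6)
Answer: roots = 4 (mult 1), 6 (mult 1)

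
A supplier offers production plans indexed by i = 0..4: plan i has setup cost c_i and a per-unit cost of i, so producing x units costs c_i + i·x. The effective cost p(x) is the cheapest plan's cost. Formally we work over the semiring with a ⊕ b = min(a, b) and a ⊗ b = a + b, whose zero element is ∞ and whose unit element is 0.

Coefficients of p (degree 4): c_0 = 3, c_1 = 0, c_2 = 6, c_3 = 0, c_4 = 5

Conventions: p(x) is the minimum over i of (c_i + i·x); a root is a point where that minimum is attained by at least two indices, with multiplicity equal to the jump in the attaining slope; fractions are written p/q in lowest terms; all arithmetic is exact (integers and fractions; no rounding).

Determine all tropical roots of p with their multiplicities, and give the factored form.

hull edge (i=0, c=3) to (i=1, c=0): slope -3, span 1
hull edge (i=1, c=0) to (i=3, c=0): slope 0, span 2
hull edge (i=3, c=0) to (i=4, c=5): slope 5, span 1
Factored form: p(x) = 5 ⊗ (x ⊕ (-5)) ⊗ (x ⊕ 0) ⊗ (x ⊕ 0) ⊗ (x ⊕ 3)
Answer: roots = -5 (mult 1), 0 (mult 2), 3 (mult 1)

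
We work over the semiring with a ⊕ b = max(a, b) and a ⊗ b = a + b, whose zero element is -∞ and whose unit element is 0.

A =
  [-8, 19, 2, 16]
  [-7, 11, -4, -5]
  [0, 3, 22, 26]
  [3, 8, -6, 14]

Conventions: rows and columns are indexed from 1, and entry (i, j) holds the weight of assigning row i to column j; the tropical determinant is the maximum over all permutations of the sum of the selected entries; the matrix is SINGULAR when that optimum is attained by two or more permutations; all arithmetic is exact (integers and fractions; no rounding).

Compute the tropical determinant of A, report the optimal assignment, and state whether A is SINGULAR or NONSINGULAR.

σ = (1, 2, 3, 4): (-8) + 11 + 22 + 14 = 39
σ = (1, 2, 4, 3): (-8) + 11 + 26 + (-6) = 23
σ = (1, 3, 2, 4): (-8) + (-4) + 3 + 14 = 5
σ = (1, 3, 4, 2): (-8) + (-4) + 26 + 8 = 22
σ = (1, 4, 2, 3): (-8) + (-5) + 3 + (-6) = -16
σ = (1, 4, 3, 2): (-8) + (-5) + 22 + 8 = 17
σ = (2, 1, 3, 4): 19 + (-7) + 22 + 14 = 48
σ = (2, 1, 4, 3): 19 + (-7) + 26 + (-6) = 32
σ = (2, 3, 1, 4): 19 + (-4) + 0 + 14 = 29
σ = (2, 3, 4, 1): 19 + (-4) + 26 + 3 = 44
σ = (2, 4, 1, 3): 19 + (-5) + 0 + (-6) = 8
σ = (2, 4, 3, 1): 19 + (-5) + 22 + 3 = 39
σ = (3, 1, 2, 4): 2 + (-7) + 3 + 14 = 12
σ = (3, 1, 4, 2): 2 + (-7) + 26 + 8 = 29
σ = (3, 2, 1, 4): 2 + 11 + 0 + 14 = 27
σ = (3, 2, 4, 1): 2 + 11 + 26 + 3 = 42
σ = (3, 4, 1, 2): 2 + (-5) + 0 + 8 = 5
σ = (3, 4, 2, 1): 2 + (-5) + 3 + 3 = 3
σ = (4, 1, 2, 3): 16 + (-7) + 3 + (-6) = 6
σ = (4, 1, 3, 2): 16 + (-7) + 22 + 8 = 39
σ = (4, 2, 1, 3): 16 + 11 + 0 + (-6) = 21
σ = (4, 2, 3, 1): 16 + 11 + 22 + 3 = 52
σ = (4, 3, 1, 2): 16 + (-4) + 0 + 8 = 20
σ = (4, 3, 2, 1): 16 + (-4) + 3 + 3 = 18
Optimal value attained by: σ = (4, 2, 3, 1).
Answer: det⊕(A) = 52; verdict: NONSINGULAR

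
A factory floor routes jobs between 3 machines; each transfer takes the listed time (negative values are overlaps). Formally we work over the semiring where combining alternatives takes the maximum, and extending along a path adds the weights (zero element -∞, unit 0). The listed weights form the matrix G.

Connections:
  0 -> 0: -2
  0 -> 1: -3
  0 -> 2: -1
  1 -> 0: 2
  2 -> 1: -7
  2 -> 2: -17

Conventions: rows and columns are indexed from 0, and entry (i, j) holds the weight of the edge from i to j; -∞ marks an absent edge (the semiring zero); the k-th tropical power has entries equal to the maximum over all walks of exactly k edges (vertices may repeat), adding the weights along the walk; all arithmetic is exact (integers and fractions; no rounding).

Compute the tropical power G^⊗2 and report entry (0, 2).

G^⊗2:
  [-1, -5, -3]
  [0, -1, 1]
  [-5, -24, -34]
Key observation: the optimum is the walk 0->0->2, with weight (-2) + (-1) = -3.
Optimal value attained by: walk 0->0->2.
Answer: (G^⊗2)[0][2] = -3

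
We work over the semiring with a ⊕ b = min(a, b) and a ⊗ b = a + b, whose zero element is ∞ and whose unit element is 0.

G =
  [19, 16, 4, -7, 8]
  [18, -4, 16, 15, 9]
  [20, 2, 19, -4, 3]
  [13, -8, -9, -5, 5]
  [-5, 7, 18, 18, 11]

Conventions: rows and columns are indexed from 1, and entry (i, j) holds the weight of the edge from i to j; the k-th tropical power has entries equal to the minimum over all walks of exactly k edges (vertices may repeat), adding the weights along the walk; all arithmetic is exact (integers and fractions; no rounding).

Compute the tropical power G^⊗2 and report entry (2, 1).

G^⊗2:
  [3, -15, -16, -12, -2]
  [4, -8, 6, 10, 5]
  [-2, -12, -13, -9, 1]
  [0, -13, -14, -13, -6]
  [6, 3, -1, -12, 3]
Key observation: the optimum is the walk 2->5->1, with weight 9 + (-5) = 4.
Optimal value attained by: walk 2->5->1.
Answer: (G^⊗2)[2][1] = 4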